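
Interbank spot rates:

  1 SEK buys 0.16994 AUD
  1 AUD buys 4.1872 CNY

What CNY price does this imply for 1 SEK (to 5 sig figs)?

SEK/CNY = 0.71157

1 SEK × 0.16994 = 0.16994 AUD
0.16994 AUD × 4.1872 = 0.711573 CNY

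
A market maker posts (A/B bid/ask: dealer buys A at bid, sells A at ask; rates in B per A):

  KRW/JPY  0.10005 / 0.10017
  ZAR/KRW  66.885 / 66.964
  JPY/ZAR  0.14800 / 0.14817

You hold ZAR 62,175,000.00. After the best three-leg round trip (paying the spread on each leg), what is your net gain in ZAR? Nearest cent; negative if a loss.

Net profit: ZAR 382,077.52

Best loop ZAR → JPY → KRW → ZAR:
ZAR 62,175,000.00 ÷ 0.14817 (buy JPY at ask) = JPY 419,619,356
JPY 419,619,356 ÷ 0.10017 (buy KRW at ask) = KRW 4,189,072,139
KRW 4,189,072,139 ÷ 66.964 (buy ZAR at ask) = ZAR 62,557,077.52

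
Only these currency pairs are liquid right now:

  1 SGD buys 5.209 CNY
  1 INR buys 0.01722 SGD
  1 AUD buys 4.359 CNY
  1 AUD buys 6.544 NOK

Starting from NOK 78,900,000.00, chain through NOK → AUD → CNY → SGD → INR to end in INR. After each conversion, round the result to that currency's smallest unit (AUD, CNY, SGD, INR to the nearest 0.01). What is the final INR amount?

NOK 78,900,000.00 ÷ 6.544 = AUD 12,056,845.97
AUD 12,056,845.97 × 4.359 = CNY 52,555,791.58
CNY 52,555,791.58 ÷ 5.209 = SGD 10,089,420.54
SGD 10,089,420.54 ÷ 0.01722 = INR 585,912,923.34

INR 585,912,923.34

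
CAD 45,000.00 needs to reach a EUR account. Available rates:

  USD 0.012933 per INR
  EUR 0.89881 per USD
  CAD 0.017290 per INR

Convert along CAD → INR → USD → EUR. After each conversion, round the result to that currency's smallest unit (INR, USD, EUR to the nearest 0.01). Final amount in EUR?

EUR 30,254.13

CAD 45,000.00 ÷ 0.017290 = INR 2,602,660.50
INR 2,602,660.50 × 0.012933 = USD 33,660.21
USD 33,660.21 × 0.89881 = EUR 30,254.13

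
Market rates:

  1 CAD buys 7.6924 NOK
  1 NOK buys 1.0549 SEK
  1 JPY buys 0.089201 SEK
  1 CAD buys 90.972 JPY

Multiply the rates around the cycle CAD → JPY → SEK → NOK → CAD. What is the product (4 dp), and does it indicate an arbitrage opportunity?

1.0000 (no arbitrage)

Around CAD → JPY → SEK → NOK → CAD: 1 × 90.972 × 0.089201 ÷ 1.0549 ÷ 7.6924 = 1.000010
Product ≈ 1 (deviation 0.001%, within rounding noise).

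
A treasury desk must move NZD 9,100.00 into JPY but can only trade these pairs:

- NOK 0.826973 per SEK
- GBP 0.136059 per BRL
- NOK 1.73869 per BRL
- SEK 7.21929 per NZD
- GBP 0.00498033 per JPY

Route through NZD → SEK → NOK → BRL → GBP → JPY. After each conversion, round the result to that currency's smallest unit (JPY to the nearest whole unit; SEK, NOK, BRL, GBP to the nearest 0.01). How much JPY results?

NZD 9,100.00 × 7.21929 = SEK 65,695.54
SEK 65,695.54 × 0.826973 = NOK 54,328.44
NOK 54,328.44 ÷ 1.73869 = BRL 31,246.77
BRL 31,246.77 × 0.136059 = GBP 4,251.40
GBP 4,251.40 ÷ 0.00498033 = JPY 853,638

JPY 853,638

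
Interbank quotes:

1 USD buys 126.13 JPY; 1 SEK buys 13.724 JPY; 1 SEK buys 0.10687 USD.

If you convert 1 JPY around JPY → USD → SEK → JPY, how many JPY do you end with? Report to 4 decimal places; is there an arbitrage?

Around JPY → USD → SEK → JPY: 1 ÷ 126.13 ÷ 0.10687 × 13.724 = 1.018138
Product > 1; profitable direction is JPY → USD → SEK → JPY.

1.0181 (arbitrage exists)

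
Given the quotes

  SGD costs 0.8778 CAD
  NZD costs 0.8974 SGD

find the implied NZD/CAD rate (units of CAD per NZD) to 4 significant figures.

1 NZD × 0.8974 = 0.8974 SGD
0.8974 SGD × 0.8778 = 0.787738 CAD

NZD/CAD = 0.7877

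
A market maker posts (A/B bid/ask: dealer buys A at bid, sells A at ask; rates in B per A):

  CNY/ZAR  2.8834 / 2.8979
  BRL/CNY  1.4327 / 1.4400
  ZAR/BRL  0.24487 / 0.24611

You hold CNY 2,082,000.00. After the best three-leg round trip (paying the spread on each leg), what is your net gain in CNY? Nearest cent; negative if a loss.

Net profit: CNY 24,087.75

Best loop CNY → ZAR → BRL → CNY:
CNY 2,082,000.00 × 2.8834 (sell CNY at bid) = ZAR 6,003,238.80
ZAR 6,003,238.80 × 0.24487 (sell ZAR at bid) = BRL 1,470,013.08
BRL 1,470,013.08 × 1.4327 (sell BRL at bid) = CNY 2,106,087.75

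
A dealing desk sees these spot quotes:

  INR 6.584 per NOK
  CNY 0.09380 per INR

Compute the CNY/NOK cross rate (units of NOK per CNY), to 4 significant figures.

CNY/NOK = 1.619

1 CNY ÷ 0.09380 = 10.661 INR
10.661 INR ÷ 6.584 = 1.61923 NOK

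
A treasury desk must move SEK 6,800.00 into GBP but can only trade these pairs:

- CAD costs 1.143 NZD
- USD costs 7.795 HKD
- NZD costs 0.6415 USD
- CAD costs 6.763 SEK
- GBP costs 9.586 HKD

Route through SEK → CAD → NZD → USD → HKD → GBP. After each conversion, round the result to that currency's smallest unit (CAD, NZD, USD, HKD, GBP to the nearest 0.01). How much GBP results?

GBP 599.50

SEK 6,800.00 ÷ 6.763 = CAD 1,005.47
CAD 1,005.47 × 1.143 = NZD 1,149.25
NZD 1,149.25 × 0.6415 = USD 737.24
USD 737.24 × 7.795 = HKD 5,746.79
HKD 5,746.79 ÷ 9.586 = GBP 599.50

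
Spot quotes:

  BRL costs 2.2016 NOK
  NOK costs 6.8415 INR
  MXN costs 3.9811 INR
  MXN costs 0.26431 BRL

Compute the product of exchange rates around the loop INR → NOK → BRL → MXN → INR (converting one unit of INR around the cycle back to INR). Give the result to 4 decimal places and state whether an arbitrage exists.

Around INR → NOK → BRL → MXN → INR: 1 ÷ 6.8415 ÷ 2.2016 ÷ 0.26431 × 3.9811 = 0.999999
Product ≈ 1 (deviation 0.000%, within rounding noise).

1.0000 (no arbitrage)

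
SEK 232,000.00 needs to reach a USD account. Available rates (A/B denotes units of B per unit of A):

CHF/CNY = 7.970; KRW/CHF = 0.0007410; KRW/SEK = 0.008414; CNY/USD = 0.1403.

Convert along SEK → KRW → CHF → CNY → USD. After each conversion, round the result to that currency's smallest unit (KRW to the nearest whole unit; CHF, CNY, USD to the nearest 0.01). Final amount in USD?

USD 22,846.50

SEK 232,000.00 ÷ 0.008414 = KRW 27,573,092
KRW 27,573,092 × 0.0007410 = CHF 20,431.66
CHF 20,431.66 × 7.970 = CNY 162,840.33
CNY 162,840.33 × 0.1403 = USD 22,846.50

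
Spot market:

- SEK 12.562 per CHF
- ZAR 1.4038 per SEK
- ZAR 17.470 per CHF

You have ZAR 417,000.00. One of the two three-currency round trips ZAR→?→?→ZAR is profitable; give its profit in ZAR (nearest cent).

Profitable loop is ZAR → CHF → SEK → ZAR:
ZAR 417,000.00 ÷ 17.470 = CHF 23,869.49
CHF 23,869.49 × 12.562 = SEK 299,848.54
SEK 299,848.54 × 1.4038 = ZAR 420,927.38
Profit = ZAR 420,927.38 − ZAR 417,000.00

Profit: ZAR 3,927.38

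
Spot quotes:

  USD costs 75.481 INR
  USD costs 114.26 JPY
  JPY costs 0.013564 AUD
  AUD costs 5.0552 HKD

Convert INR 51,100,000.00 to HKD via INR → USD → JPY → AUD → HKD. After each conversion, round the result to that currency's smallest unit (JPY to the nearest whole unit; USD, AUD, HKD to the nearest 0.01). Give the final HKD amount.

INR 51,100,000.00 ÷ 75.481 = USD 676,991.56
USD 676,991.56 × 114.26 = JPY 77,353,056
JPY 77,353,056 × 0.013564 = AUD 1,049,216.85
AUD 1,049,216.85 × 5.0552 = HKD 5,304,001.02

HKD 5,304,001.02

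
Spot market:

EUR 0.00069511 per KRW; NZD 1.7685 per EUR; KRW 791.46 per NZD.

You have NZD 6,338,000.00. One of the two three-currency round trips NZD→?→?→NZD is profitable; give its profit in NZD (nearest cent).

Profitable loop is NZD → EUR → KRW → NZD:
NZD 6,338,000.00 ÷ 1.7685 = EUR 3,583,828.10
EUR 3,583,828.10 ÷ 0.00069511 = KRW 5,155,771,177
KRW 5,155,771,177 ÷ 791.46 = NZD 6,514,253.63
Profit = NZD 6,514,253.63 − NZD 6,338,000.00

Profit: NZD 176,253.63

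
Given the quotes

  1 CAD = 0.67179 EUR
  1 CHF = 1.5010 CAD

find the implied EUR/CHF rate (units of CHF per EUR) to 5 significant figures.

EUR/CHF = 0.99171

1 EUR ÷ 0.67179 = 1.48856 CAD
1.48856 CAD ÷ 1.5010 = 0.991712 CHF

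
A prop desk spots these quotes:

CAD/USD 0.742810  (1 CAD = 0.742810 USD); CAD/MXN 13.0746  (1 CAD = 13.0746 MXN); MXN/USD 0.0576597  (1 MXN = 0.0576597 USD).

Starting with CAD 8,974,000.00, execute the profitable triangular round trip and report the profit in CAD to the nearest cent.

Profitable loop is CAD → MXN → USD → CAD:
CAD 8,974,000.00 × 13.0746 = MXN 117,331,460.40
MXN 117,331,460.40 × 0.0576597 = USD 6,765,296.81
USD 6,765,296.81 ÷ 0.742810 = CAD 9,107,708.31
Profit = CAD 9,107,708.31 − CAD 8,974,000.00

Profit: CAD 133,708.31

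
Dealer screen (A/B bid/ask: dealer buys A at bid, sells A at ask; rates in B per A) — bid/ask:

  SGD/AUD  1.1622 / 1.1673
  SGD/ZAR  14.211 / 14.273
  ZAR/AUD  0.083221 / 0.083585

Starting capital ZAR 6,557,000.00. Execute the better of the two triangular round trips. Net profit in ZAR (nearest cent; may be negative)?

Best loop ZAR → AUD → SGD → ZAR:
ZAR 6,557,000.00 × 0.083221 (sell ZAR at bid) = AUD 545,680.10
AUD 545,680.10 ÷ 1.1673 (buy SGD at ask) = SGD 467,472.03
SGD 467,472.03 × 14.211 (sell SGD at bid) = ZAR 6,643,244.97

Net profit: ZAR 86,244.97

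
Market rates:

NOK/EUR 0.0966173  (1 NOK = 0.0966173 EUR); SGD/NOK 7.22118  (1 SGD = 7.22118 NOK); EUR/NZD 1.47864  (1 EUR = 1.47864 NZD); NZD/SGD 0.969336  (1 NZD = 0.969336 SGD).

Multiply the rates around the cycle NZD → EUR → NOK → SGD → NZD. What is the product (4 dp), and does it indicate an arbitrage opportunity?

1.0000 (no arbitrage)

Around NZD → EUR → NOK → SGD → NZD: 1 ÷ 1.47864 ÷ 0.0966173 ÷ 7.22118 ÷ 0.969336 = 1.000000
Product ≈ 1 (deviation 0.000%, within rounding noise).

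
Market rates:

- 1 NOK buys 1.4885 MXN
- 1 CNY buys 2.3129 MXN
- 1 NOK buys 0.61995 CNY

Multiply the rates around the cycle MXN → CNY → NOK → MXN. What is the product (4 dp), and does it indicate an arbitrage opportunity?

1.0381 (arbitrage exists)

Around MXN → CNY → NOK → MXN: 1 ÷ 2.3129 ÷ 0.61995 × 1.4885 = 1.038091
Product > 1; profitable direction is MXN → CNY → NOK → MXN.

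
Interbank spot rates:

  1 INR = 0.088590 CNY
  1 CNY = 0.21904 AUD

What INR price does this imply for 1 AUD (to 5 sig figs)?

AUD/INR = 51.534

1 AUD ÷ 0.21904 = 4.56538 CNY
4.56538 CNY ÷ 0.088590 = 51.5338 INR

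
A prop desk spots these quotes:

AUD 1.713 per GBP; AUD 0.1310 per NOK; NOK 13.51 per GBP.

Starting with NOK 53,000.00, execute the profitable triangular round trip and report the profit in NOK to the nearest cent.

Profitable loop is NOK → AUD → GBP → NOK:
NOK 53,000.00 × 0.1310 = AUD 6,943.00
AUD 6,943.00 ÷ 1.713 = GBP 4,053.12
GBP 4,053.12 × 13.51 = NOK 54,757.69
Profit = NOK 54,757.69 − NOK 53,000.00

Profit: NOK 1,757.69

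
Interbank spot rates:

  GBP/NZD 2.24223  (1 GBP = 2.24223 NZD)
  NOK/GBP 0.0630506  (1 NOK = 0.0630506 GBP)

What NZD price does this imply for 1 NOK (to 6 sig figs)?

NOK/NZD = 0.141374

1 NOK × 0.0630506 = 0.0630506 GBP
0.0630506 GBP × 2.24223 = 0.141374 NZD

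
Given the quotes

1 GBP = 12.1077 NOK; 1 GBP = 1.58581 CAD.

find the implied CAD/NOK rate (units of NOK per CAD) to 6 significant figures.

CAD/NOK = 7.63503

1 CAD ÷ 1.58581 = 0.630593 GBP
0.630593 GBP × 12.1077 = 7.63503 NOK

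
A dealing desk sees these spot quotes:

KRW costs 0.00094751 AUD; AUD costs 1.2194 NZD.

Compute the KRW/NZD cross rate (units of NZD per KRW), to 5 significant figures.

1 KRW × 0.00094751 = 0.00094751 AUD
0.00094751 AUD × 1.2194 = 0.00115539 NZD

KRW/NZD = 0.0011554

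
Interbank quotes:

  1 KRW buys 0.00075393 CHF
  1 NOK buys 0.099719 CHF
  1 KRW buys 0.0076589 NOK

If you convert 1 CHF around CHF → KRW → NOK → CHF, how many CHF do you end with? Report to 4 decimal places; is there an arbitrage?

1.0130 (arbitrage exists)

Around CHF → KRW → NOK → CHF: 1 ÷ 0.00075393 × 0.0076589 × 0.099719 = 1.013009
Product > 1; profitable direction is CHF → KRW → NOK → CHF.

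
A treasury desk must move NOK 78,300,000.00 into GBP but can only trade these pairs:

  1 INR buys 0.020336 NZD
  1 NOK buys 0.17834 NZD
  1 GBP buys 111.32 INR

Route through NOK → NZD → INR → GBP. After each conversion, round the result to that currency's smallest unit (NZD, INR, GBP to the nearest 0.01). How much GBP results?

NOK 78,300,000.00 × 0.17834 = NZD 13,964,022.00
NZD 13,964,022.00 ÷ 0.020336 = INR 686,665,125.89
INR 686,665,125.89 ÷ 111.32 = GBP 6,168,389.56

GBP 6,168,389.56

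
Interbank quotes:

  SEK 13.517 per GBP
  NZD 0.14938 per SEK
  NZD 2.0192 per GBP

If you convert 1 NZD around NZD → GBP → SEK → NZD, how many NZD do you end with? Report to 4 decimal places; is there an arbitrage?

1.0000 (no arbitrage)

Around NZD → GBP → SEK → NZD: 1 ÷ 2.0192 × 13.517 × 0.14938 = 0.999985
Product ≈ 1 (deviation 0.002%, within rounding noise).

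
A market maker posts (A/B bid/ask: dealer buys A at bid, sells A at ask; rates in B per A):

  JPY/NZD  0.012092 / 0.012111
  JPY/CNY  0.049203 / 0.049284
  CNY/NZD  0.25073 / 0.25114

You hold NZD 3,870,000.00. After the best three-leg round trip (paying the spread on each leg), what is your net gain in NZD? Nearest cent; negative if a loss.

Net profit: NZD 72,110.96

Best loop NZD → JPY → CNY → NZD:
NZD 3,870,000.00 ÷ 0.012111 (buy JPY at ask) = JPY 319,544,216
JPY 319,544,216 × 0.049203 (sell JPY at bid) = CNY 15,722,534.06
CNY 15,722,534.06 × 0.25073 (sell CNY at bid) = NZD 3,942,110.96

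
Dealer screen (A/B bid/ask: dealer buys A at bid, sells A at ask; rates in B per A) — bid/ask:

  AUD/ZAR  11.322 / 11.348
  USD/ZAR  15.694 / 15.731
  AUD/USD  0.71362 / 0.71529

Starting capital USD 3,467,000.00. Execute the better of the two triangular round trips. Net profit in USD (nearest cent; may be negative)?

Best loop USD → AUD → ZAR → USD:
USD 3,467,000.00 ÷ 0.71529 (buy AUD at ask) = AUD 4,846,985.14
AUD 4,846,985.14 × 11.322 (sell AUD at bid) = ZAR 54,877,565.74
ZAR 54,877,565.74 ÷ 15.731 (buy USD at ask) = USD 3,488,498.24

Net profit: USD 21,498.24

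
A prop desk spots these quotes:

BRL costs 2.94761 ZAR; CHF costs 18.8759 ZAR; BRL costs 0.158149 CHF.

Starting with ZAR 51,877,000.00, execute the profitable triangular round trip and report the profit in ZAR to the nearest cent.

Profit: ZAR 661,654.94

Profitable loop is ZAR → BRL → CHF → ZAR:
ZAR 51,877,000.00 ÷ 2.94761 = BRL 17,599,682.45
BRL 17,599,682.45 × 0.158149 = CHF 2,783,372.18
CHF 2,783,372.18 × 18.8759 = ZAR 52,538,654.94
Profit = ZAR 52,538,654.94 − ZAR 51,877,000.00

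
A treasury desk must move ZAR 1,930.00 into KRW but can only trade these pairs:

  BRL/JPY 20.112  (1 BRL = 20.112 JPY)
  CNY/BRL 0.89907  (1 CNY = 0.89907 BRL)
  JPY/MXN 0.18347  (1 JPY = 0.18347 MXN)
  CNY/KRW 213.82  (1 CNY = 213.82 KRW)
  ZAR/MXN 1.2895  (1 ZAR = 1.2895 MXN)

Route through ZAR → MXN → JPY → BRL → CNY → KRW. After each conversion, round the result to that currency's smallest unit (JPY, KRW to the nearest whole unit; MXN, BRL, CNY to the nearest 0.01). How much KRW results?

ZAR 1,930.00 × 1.2895 = MXN 2,488.74
MXN 2,488.74 ÷ 0.18347 = JPY 13,565
JPY 13,565 ÷ 20.112 = BRL 674.47
BRL 674.47 ÷ 0.89907 = CNY 750.19
CNY 750.19 × 213.82 = KRW 160,406

KRW 160,406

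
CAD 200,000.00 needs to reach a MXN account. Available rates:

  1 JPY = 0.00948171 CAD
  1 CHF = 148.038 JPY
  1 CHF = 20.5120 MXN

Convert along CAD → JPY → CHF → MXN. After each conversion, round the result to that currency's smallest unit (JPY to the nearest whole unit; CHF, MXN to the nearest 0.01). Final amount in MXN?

MXN 2,922,658.88

CAD 200,000.00 ÷ 0.00948171 = JPY 21,093,242
JPY 21,093,242 ÷ 148.038 = CHF 142,485.32
CHF 142,485.32 × 20.5120 = MXN 2,922,658.88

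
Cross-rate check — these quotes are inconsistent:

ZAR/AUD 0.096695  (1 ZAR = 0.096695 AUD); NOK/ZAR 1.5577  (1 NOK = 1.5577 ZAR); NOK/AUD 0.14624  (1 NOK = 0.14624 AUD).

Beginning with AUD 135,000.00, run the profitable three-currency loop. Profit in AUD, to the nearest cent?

Profit: AUD 4,045.02

Profitable loop is AUD → NOK → ZAR → AUD:
AUD 135,000.00 ÷ 0.14624 = NOK 923,140.04
NOK 923,140.04 × 1.5577 = ZAR 1,437,975.25
ZAR 1,437,975.25 × 0.096695 = AUD 139,045.02
Profit = AUD 139,045.02 − AUD 135,000.00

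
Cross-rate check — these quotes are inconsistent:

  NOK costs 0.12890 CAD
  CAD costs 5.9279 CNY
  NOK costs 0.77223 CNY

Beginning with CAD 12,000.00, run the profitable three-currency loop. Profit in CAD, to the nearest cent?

Profit: CAD 127.58

Profitable loop is CAD → NOK → CNY → CAD:
CAD 12,000.00 ÷ 0.12890 = NOK 93,095.42
NOK 93,095.42 × 0.77223 = CNY 71,891.08
CNY 71,891.08 ÷ 5.9279 = CAD 12,127.58
Profit = CAD 12,127.58 − CAD 12,000.00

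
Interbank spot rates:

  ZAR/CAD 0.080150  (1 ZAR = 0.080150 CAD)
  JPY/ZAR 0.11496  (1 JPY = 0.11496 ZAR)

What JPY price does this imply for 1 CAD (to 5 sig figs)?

1 CAD ÷ 0.080150 = 12.4766 ZAR
12.4766 ZAR ÷ 0.11496 = 108.53 JPY

CAD/JPY = 108.53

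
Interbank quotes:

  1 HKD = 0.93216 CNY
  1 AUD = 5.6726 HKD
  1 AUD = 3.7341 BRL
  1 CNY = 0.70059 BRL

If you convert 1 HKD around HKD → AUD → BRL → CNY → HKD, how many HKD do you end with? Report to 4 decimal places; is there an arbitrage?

Around HKD → AUD → BRL → CNY → HKD: 1 ÷ 5.6726 × 3.7341 ÷ 0.70059 ÷ 0.93216 = 1.007974
Product > 1; profitable direction is HKD → AUD → BRL → CNY → HKD.

1.0080 (arbitrage exists)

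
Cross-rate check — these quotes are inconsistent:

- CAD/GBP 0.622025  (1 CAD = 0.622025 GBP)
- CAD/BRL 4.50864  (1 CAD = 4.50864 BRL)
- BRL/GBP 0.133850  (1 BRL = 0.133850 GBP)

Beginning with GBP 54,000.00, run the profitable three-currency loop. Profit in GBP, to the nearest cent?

Profitable loop is GBP → BRL → CAD → GBP:
GBP 54,000.00 ÷ 0.133850 = BRL 403,436.68
BRL 403,436.68 ÷ 4.50864 = CAD 89,480.79
CAD 89,480.79 × 0.622025 = GBP 55,659.29
Profit = GBP 55,659.29 − GBP 54,000.00

Profit: GBP 1,659.29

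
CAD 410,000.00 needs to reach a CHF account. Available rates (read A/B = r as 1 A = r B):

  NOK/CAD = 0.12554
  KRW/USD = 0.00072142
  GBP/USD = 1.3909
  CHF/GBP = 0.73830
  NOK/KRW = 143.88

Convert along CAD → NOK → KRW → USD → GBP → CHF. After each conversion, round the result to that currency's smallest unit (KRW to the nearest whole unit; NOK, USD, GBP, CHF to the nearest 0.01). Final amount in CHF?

CAD 410,000.00 ÷ 0.12554 = NOK 3,265,891.35
NOK 3,265,891.35 × 143.88 = KRW 469,896,447
KRW 469,896,447 × 0.00072142 = USD 338,992.69
USD 338,992.69 ÷ 1.3909 = GBP 243,721.83
GBP 243,721.83 ÷ 0.73830 = CHF 330,112.19

CHF 330,112.19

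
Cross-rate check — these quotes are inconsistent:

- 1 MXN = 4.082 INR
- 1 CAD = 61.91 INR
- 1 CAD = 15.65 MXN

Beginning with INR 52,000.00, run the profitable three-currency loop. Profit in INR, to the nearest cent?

Profit: INR 1,657.43

Profitable loop is INR → CAD → MXN → INR:
INR 52,000.00 ÷ 61.91 = CAD 839.93
CAD 839.93 × 15.65 = MXN 13,144.89
MXN 13,144.89 × 4.082 = INR 53,657.43
Profit = INR 53,657.43 − INR 52,000.00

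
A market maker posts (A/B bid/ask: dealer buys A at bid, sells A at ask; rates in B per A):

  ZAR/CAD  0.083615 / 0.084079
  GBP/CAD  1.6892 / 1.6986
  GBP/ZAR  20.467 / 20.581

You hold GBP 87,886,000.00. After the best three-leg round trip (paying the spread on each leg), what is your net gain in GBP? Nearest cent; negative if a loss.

Best loop GBP → ZAR → CAD → GBP:
GBP 87,886,000.00 × 20.467 (sell GBP at bid) = ZAR 1,798,762,762.00
ZAR 1,798,762,762.00 × 0.083615 (sell ZAR at bid) = CAD 150,403,548.34
CAD 150,403,548.34 ÷ 1.6986 (buy GBP at ask) = GBP 88,545,595.40

Net profit: GBP 659,595.40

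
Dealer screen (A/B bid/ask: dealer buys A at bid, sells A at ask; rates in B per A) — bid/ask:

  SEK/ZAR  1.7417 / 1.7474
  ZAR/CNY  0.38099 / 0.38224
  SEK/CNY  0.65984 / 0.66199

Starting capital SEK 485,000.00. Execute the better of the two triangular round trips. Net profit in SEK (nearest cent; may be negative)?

Best loop SEK → ZAR → CNY → SEK:
SEK 485,000.00 × 1.7417 (sell SEK at bid) = ZAR 844,724.50
ZAR 844,724.50 × 0.38099 (sell ZAR at bid) = CNY 321,831.59
CNY 321,831.59 ÷ 0.66199 (buy SEK at ask) = SEK 486,157.78

Net profit: SEK 1,157.78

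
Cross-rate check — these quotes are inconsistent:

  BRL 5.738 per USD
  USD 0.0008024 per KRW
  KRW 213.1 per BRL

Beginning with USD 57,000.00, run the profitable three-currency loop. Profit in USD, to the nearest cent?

Profit: USD 1,095.16

Profitable loop is USD → KRW → BRL → USD:
USD 57,000.00 ÷ 0.0008024 = KRW 71,036,889
KRW 71,036,889 ÷ 213.1 = BRL 333,350.02
BRL 333,350.02 ÷ 5.738 = USD 58,095.16
Profit = USD 58,095.16 − USD 57,000.00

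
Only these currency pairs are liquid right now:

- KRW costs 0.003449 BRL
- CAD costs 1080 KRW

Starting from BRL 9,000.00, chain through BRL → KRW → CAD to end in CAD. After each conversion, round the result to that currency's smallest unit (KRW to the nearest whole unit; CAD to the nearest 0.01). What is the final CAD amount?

BRL 9,000.00 ÷ 0.003449 = KRW 2,609,452
KRW 2,609,452 ÷ 1080 = CAD 2,416.16

CAD 2,416.16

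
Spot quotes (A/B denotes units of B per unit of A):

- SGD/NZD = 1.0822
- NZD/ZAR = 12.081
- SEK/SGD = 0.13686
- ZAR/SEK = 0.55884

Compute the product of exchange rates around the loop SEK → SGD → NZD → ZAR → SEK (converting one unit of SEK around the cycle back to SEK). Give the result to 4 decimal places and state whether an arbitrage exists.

Around SEK → SGD → NZD → ZAR → SEK: 1 × 0.13686 × 1.0822 × 12.081 × 0.55884 = 0.999941
Product ≈ 1 (deviation 0.006%, within rounding noise).

0.9999 (no arbitrage)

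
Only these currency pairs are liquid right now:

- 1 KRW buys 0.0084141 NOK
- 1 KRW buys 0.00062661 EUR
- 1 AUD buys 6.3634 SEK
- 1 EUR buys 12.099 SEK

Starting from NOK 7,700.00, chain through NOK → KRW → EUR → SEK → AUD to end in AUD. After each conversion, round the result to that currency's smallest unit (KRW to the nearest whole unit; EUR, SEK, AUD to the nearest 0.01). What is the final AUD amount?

NOK 7,700.00 ÷ 0.0084141 = KRW 915,131
KRW 915,131 × 0.00062661 = EUR 573.43
EUR 573.43 × 12.099 = SEK 6,937.93
SEK 6,937.93 ÷ 6.3634 = AUD 1,090.29

AUD 1,090.29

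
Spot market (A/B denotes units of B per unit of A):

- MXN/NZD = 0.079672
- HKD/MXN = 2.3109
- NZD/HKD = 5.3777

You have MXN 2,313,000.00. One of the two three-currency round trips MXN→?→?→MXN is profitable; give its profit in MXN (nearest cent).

Profitable loop is MXN → HKD → NZD → MXN:
MXN 2,313,000.00 ÷ 2.3109 = HKD 1,000,908.74
HKD 1,000,908.74 ÷ 5.3777 = NZD 186,122.09
NZD 186,122.09 ÷ 0.079672 = MXN 2,336,104.09
Profit = MXN 2,336,104.09 − MXN 2,313,000.00

Profit: MXN 23,104.09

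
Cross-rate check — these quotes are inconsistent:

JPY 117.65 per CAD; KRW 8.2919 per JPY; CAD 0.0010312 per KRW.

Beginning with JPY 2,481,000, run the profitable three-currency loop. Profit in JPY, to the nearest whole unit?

Profit: JPY 14,834

Profitable loop is JPY → KRW → CAD → JPY:
JPY 2,481,000 × 8.2919 = KRW 20,572,204
KRW 20,572,204 × 0.0010312 = CAD 21,214.06
CAD 21,214.06 × 117.65 = JPY 2,495,834
Profit = JPY 2,495,834 − JPY 2,481,000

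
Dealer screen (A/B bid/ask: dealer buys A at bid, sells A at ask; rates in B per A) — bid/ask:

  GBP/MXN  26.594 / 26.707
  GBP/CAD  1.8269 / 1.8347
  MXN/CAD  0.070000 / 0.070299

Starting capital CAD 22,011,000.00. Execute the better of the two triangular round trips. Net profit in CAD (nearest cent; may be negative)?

Net profit: CAD 322,480.89

Best loop CAD → GBP → MXN → CAD:
CAD 22,011,000.00 ÷ 1.8347 (buy GBP at ask) = GBP 11,997,056.74
GBP 11,997,056.74 × 26.594 (sell GBP at bid) = MXN 319,049,726.93
MXN 319,049,726.93 × 0.070000 (sell MXN at bid) = CAD 22,333,480.89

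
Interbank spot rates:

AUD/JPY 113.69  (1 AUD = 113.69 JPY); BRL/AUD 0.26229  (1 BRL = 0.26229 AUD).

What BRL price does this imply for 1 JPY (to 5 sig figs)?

1 JPY ÷ 113.69 = 0.00879585 AUD
0.00879585 AUD ÷ 0.26229 = 0.0335348 BRL

JPY/BRL = 0.033535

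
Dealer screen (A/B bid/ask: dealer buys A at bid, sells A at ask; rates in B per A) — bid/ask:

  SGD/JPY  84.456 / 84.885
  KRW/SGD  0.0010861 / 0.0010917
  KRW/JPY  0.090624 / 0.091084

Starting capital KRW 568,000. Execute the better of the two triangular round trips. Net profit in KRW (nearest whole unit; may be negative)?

Best loop KRW → SGD → JPY → KRW:
KRW 568,000 × 0.0010861 (sell KRW at bid) = SGD 616.90
SGD 616.90 × 84.456 (sell SGD at bid) = JPY 52,101
JPY 52,101 ÷ 0.091084 (buy KRW at ask) = KRW 572,014

Net profit: KRW 4,014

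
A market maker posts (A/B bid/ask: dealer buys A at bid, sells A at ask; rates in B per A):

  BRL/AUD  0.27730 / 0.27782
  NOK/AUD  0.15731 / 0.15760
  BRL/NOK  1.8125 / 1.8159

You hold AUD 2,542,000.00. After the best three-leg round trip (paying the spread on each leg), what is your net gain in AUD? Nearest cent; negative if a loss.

Best loop AUD → BRL → NOK → AUD:
AUD 2,542,000.00 ÷ 0.27782 (buy BRL at ask) = BRL 9,149,809.23
BRL 9,149,809.23 × 1.8125 (sell BRL at bid) = NOK 16,584,029.23
NOK 16,584,029.23 × 0.15731 (sell NOK at bid) = AUD 2,608,833.64

Net profit: AUD 66,833.64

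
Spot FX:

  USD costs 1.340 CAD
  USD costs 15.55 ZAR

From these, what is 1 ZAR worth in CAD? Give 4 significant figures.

1 ZAR ÷ 15.55 = 0.0643087 USD
0.0643087 USD × 1.340 = 0.0861736 CAD

ZAR/CAD = 0.08617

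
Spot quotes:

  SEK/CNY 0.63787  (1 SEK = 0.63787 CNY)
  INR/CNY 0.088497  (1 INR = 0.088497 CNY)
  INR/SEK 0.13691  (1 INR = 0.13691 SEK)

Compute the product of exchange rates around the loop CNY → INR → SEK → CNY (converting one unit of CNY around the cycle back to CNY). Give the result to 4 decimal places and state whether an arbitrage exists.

Around CNY → INR → SEK → CNY: 1 ÷ 0.088497 × 0.13691 × 0.63787 = 0.986822
Product < 1; profitable direction is CNY → SEK → INR → CNY.

0.9868 (arbitrage exists)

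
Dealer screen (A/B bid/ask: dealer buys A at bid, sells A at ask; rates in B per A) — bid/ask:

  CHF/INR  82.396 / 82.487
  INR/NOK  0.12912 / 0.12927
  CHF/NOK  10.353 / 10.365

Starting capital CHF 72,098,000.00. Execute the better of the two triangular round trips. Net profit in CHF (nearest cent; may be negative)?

Best loop CHF → INR → NOK → CHF:
CHF 72,098,000.00 × 82.396 (sell CHF at bid) = INR 5,940,586,808.00
INR 5,940,586,808.00 × 0.12912 (sell INR at bid) = NOK 767,048,568.65
NOK 767,048,568.65 ÷ 10.365 (buy CHF at ask) = CHF 74,003,721.05

Net profit: CHF 1,905,721.05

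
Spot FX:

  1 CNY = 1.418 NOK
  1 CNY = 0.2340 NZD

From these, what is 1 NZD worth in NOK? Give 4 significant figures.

NZD/NOK = 6.060

1 NZD ÷ 0.2340 = 4.2735 CNY
4.2735 CNY × 1.418 = 6.05983 NOK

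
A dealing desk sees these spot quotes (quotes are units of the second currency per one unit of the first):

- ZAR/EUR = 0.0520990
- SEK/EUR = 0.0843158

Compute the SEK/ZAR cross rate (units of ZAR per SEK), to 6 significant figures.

SEK/ZAR = 1.61838

1 SEK × 0.0843158 = 0.0843158 EUR
0.0843158 EUR ÷ 0.0520990 = 1.61838 ZAR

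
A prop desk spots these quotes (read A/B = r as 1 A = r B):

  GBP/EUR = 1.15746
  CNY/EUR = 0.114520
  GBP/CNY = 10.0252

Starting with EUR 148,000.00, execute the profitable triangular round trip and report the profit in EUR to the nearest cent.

Profitable loop is EUR → CNY → GBP → EUR:
EUR 148,000.00 ÷ 0.114520 = CNY 1,292,350.68
CNY 1,292,350.68 ÷ 10.0252 = GBP 128,910.21
GBP 128,910.21 × 1.15746 = EUR 149,208.42
Profit = EUR 149,208.42 − EUR 148,000.00

Profit: EUR 1,208.42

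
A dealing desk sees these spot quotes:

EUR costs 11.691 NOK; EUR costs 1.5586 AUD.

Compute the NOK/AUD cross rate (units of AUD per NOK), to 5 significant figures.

NOK/AUD = 0.13332

1 NOK ÷ 11.691 = 0.0855359 EUR
0.0855359 EUR × 1.5586 = 0.133316 AUD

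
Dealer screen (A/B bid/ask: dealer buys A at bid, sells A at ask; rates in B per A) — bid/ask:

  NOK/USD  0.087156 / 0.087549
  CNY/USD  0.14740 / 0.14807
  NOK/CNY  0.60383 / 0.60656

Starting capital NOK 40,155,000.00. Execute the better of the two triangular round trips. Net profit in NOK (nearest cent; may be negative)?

Net profit: NOK 667,595.16

Best loop NOK → CNY → USD → NOK:
NOK 40,155,000.00 × 0.60383 (sell NOK at bid) = CNY 24,246,793.65
CNY 24,246,793.65 × 0.14740 (sell CNY at bid) = USD 3,573,977.38
USD 3,573,977.38 ÷ 0.087549 (buy NOK at ask) = NOK 40,822,595.16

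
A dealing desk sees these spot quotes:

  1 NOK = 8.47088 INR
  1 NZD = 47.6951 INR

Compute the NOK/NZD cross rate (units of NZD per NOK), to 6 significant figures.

1 NOK × 8.47088 = 8.47088 INR
8.47088 INR ÷ 47.6951 = 0.177605 NZD

NOK/NZD = 0.177605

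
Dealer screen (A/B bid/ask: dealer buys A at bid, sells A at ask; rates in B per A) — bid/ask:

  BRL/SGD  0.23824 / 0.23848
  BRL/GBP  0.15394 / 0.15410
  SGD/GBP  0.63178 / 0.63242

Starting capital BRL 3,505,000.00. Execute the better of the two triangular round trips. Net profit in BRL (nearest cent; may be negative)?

Net profit: BRL 72,518.97

Best loop BRL → GBP → SGD → BRL:
BRL 3,505,000.00 × 0.15394 (sell BRL at bid) = GBP 539,559.70
GBP 539,559.70 ÷ 0.63242 (buy SGD at ask) = SGD 853,166.72
SGD 853,166.72 ÷ 0.23848 (buy BRL at ask) = BRL 3,577,518.97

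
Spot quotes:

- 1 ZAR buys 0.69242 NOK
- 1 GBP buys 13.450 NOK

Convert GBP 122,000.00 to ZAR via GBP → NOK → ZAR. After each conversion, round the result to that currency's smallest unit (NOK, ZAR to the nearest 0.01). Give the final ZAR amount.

ZAR 2,369,804.45

GBP 122,000.00 × 13.450 = NOK 1,640,900.00
NOK 1,640,900.00 ÷ 0.69242 = ZAR 2,369,804.45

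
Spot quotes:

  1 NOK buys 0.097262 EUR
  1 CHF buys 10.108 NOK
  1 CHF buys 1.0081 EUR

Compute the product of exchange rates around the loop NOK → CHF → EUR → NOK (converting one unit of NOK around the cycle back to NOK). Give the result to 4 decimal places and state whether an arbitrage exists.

1.0254 (arbitrage exists)

Around NOK → CHF → EUR → NOK: 1 ÷ 10.108 × 1.0081 ÷ 0.097262 = 1.025404
Product > 1; profitable direction is NOK → CHF → EUR → NOK.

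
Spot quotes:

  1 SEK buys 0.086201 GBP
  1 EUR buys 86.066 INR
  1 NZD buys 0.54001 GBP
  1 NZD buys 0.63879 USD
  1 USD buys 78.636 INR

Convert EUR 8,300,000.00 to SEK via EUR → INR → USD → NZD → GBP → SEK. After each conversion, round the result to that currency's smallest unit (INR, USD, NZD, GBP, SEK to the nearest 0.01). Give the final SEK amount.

SEK 89,088,097.93

EUR 8,300,000.00 × 86.066 = INR 714,347,800.00
INR 714,347,800.00 ÷ 78.636 = USD 9,084,233.68
USD 9,084,233.68 ÷ 0.63879 = NZD 14,221,001.71
NZD 14,221,001.71 × 0.54001 = GBP 7,679,483.13
GBP 7,679,483.13 ÷ 0.086201 = SEK 89,088,097.93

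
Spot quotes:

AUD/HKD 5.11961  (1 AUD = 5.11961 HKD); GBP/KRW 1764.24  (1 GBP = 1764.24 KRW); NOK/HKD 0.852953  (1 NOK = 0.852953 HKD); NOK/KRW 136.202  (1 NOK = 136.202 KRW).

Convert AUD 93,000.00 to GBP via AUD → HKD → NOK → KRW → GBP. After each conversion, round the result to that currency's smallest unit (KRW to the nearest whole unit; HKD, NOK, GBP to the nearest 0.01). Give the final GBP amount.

AUD 93,000.00 × 5.11961 = HKD 476,123.73
HKD 476,123.73 ÷ 0.852953 = NOK 558,206.29
NOK 558,206.29 × 136.202 = KRW 76,028,813
KRW 76,028,813 ÷ 1764.24 = GBP 43,094.37

GBP 43,094.37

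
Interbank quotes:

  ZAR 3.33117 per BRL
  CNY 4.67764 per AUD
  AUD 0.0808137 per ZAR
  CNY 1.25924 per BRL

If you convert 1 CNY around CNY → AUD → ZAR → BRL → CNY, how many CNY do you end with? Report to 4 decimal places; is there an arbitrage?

1.0000 (no arbitrage)

Around CNY → AUD → ZAR → BRL → CNY: 1 ÷ 4.67764 ÷ 0.0808137 ÷ 3.33117 × 1.25924 = 1.000000
Product ≈ 1 (deviation 0.000%, within rounding noise).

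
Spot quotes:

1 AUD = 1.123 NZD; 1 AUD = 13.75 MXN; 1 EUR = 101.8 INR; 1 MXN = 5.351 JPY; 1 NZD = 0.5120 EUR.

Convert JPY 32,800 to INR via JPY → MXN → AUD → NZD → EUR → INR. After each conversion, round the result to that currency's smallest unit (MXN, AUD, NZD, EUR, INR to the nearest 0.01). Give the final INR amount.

JPY 32,800 ÷ 5.351 = MXN 6,129.70
MXN 6,129.70 ÷ 13.75 = AUD 445.80
AUD 445.80 × 1.123 = NZD 500.63
NZD 500.63 × 0.5120 = EUR 256.32
EUR 256.32 × 101.8 = INR 26,093.38

INR 26,093.38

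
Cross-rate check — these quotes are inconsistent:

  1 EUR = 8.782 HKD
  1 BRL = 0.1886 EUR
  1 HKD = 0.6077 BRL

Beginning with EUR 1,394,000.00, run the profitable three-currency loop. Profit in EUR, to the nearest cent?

Profit: EUR 9,095.18

Profitable loop is EUR → HKD → BRL → EUR:
EUR 1,394,000.00 × 8.782 = HKD 12,242,108.00
HKD 12,242,108.00 × 0.6077 = BRL 7,439,529.03
BRL 7,439,529.03 × 0.1886 = EUR 1,403,095.18
Profit = EUR 1,403,095.18 − EUR 1,394,000.00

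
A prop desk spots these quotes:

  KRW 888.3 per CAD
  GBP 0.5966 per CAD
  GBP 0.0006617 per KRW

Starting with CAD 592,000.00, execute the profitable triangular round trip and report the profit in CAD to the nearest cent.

Profit: CAD 8,875.03

Profitable loop is CAD → GBP → KRW → CAD:
CAD 592,000.00 × 0.5966 = GBP 353,187.20
GBP 353,187.20 ÷ 0.0006617 = KRW 533,757,292
KRW 533,757,292 ÷ 888.3 = CAD 600,875.03
Profit = CAD 600,875.03 − CAD 592,000.00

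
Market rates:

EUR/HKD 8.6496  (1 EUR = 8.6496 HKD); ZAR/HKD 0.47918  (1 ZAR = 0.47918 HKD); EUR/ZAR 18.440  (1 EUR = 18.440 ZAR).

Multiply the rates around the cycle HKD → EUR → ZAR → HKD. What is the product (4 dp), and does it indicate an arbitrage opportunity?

1.0216 (arbitrage exists)

Around HKD → EUR → ZAR → HKD: 1 ÷ 8.6496 × 18.440 × 0.47918 = 1.021559
Product > 1; profitable direction is HKD → EUR → ZAR → HKD.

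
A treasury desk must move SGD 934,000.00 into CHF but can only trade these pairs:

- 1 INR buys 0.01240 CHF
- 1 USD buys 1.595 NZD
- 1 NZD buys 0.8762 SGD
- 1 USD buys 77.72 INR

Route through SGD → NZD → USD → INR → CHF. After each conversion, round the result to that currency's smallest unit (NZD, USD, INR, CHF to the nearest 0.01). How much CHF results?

SGD 934,000.00 ÷ 0.8762 = NZD 1,065,966.67
NZD 1,065,966.67 ÷ 1.595 = USD 668,317.66
USD 668,317.66 × 77.72 = INR 51,941,648.54
INR 51,941,648.54 × 0.01240 = CHF 644,076.44

CHF 644,076.44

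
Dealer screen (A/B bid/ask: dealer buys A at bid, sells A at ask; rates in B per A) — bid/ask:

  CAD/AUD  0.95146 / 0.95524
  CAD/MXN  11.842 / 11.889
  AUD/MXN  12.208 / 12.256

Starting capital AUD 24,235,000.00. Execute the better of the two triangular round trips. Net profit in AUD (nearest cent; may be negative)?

Net profit: AUD 278,584.95

Best loop AUD → CAD → MXN → AUD:
AUD 24,235,000.00 ÷ 0.95524 (buy CAD at ask) = CAD 25,370,587.50
CAD 25,370,587.50 × 11.842 (sell CAD at bid) = MXN 300,438,497.13
MXN 300,438,497.13 ÷ 12.256 (buy AUD at ask) = AUD 24,513,584.95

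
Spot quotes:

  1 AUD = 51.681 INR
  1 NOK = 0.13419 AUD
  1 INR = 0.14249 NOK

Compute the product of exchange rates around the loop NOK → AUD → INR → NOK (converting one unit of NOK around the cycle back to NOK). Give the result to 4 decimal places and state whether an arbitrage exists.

0.9882 (arbitrage exists)

Around NOK → AUD → INR → NOK: 1 × 0.13419 × 51.681 × 0.14249 = 0.988179
Product < 1; profitable direction is NOK → INR → AUD → NOK.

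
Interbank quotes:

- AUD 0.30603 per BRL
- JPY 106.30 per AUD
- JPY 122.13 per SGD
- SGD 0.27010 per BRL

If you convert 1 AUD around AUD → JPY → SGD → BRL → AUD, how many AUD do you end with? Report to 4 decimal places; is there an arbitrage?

Around AUD → JPY → SGD → BRL → AUD: 1 × 106.30 ÷ 122.13 ÷ 0.27010 × 0.30603 = 0.986167
Product < 1; profitable direction is AUD → BRL → SGD → JPY → AUD.

0.9862 (arbitrage exists)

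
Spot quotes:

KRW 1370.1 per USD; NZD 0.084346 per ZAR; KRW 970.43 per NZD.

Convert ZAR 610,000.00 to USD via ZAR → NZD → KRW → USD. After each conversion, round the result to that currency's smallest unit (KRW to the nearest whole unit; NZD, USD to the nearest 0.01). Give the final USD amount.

USD 36,442.34

ZAR 610,000.00 × 0.084346 = NZD 51,451.06
NZD 51,451.06 × 970.43 = KRW 49,929,652
KRW 49,929,652 ÷ 1370.1 = USD 36,442.34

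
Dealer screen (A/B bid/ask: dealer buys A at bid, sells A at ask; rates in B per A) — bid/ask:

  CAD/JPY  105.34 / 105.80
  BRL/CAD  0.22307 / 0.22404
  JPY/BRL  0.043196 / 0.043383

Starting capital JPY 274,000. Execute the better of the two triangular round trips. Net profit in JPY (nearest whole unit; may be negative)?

Net profit: JPY 4,118

Best loop JPY → BRL → CAD → JPY:
JPY 274,000 × 0.043196 (sell JPY at bid) = BRL 11,835.70
BRL 11,835.70 × 0.22307 (sell BRL at bid) = CAD 2,640.19
CAD 2,640.19 × 105.34 (sell CAD at bid) = JPY 278,118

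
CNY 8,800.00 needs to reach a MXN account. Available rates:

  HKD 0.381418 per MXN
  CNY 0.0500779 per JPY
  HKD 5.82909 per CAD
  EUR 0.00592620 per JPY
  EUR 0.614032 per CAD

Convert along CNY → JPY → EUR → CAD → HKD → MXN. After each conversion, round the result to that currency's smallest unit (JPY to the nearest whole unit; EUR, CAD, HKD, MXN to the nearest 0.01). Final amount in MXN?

CNY 8,800.00 ÷ 0.0500779 = JPY 175,726
JPY 175,726 × 0.00592620 = EUR 1,041.39
EUR 1,041.39 ÷ 0.614032 = CAD 1,695.99
CAD 1,695.99 × 5.82909 = HKD 9,886.08
HKD 9,886.08 ÷ 0.381418 = MXN 25,919.28

MXN 25,919.28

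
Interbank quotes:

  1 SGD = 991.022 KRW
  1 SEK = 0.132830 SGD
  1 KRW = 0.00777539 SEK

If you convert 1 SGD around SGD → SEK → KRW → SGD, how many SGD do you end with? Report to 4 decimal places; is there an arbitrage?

0.9770 (arbitrage exists)

Around SGD → SEK → KRW → SGD: 1 ÷ 0.132830 ÷ 0.00777539 ÷ 991.022 = 0.977009
Product < 1; profitable direction is SGD → KRW → SEK → SGD.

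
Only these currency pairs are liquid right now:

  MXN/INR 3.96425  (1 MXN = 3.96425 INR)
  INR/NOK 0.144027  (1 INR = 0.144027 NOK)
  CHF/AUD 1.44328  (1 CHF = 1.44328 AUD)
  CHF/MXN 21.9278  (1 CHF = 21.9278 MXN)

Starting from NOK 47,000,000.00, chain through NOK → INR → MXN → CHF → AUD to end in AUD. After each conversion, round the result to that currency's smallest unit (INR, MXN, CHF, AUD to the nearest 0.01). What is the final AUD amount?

NOK 47,000,000.00 ÷ 0.144027 = INR 326,327,702.44
INR 326,327,702.44 ÷ 3.96425 = MXN 82,317,639.51
MXN 82,317,639.51 ÷ 21.9278 = CHF 3,754,030.93
CHF 3,754,030.93 × 1.44328 = AUD 5,418,117.76

AUD 5,418,117.76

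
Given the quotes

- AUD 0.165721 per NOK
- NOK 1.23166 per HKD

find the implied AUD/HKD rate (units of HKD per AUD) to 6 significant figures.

AUD/HKD = 4.89927

1 AUD ÷ 0.165721 = 6.03424 NOK
6.03424 NOK ÷ 1.23166 = 4.89927 HKD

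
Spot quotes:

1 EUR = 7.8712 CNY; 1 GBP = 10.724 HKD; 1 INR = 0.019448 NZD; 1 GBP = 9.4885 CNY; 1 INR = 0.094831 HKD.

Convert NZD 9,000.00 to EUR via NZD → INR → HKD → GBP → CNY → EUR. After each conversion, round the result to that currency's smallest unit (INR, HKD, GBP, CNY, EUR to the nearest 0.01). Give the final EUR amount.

NZD 9,000.00 ÷ 0.019448 = INR 462,772.52
INR 462,772.52 × 0.094831 = HKD 43,885.18
HKD 43,885.18 ÷ 10.724 = GBP 4,092.24
GBP 4,092.24 × 9.4885 = CNY 38,829.22
CNY 38,829.22 ÷ 7.8712 = EUR 4,933.08

EUR 4,933.08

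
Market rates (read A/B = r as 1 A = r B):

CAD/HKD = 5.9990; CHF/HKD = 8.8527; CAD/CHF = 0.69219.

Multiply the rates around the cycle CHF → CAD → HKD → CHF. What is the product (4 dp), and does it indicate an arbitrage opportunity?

Around CHF → CAD → HKD → CHF: 1 ÷ 0.69219 × 5.9990 ÷ 8.8527 = 0.978989
Product < 1; profitable direction is CHF → HKD → CAD → CHF.

0.9790 (arbitrage exists)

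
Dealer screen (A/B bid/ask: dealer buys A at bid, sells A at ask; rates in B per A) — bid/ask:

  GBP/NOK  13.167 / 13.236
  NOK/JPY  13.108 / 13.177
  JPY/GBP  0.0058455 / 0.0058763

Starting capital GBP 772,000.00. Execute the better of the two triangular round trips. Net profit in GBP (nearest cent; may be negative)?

Net profit: GBP 6,865.08

Best loop GBP → NOK → JPY → GBP:
GBP 772,000.00 × 13.167 (sell GBP at bid) = NOK 10,164,924.00
NOK 10,164,924.00 × 13.108 (sell NOK at bid) = JPY 133,241,824
JPY 133,241,824 × 0.0058455 (sell JPY at bid) = GBP 778,865.08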